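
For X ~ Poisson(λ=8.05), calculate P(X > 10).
0.189108

We have X ~ Poisson(λ=8.05).

P(X > 10) = 1 - P(X ≤ 10)
                = 1 - F(10)
                = 1 - 0.810892
                = 0.189108

So there's approximately a 18.9% chance that X exceeds 10.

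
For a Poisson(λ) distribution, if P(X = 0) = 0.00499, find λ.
λ = 5.3003

For a Poisson(λ) distribution, the PMF at 0 is:
P(X = 0) = λ^0 e^(-λ) / 0! = e^(-λ)

Given P(X = 0) = 0.00499:
e^(-λ) = 0.00499
-λ = ln(0.00499)
λ = -ln(0.00499) = 5.3003

Verification: e^(-5.3003) = 0.00499 ✓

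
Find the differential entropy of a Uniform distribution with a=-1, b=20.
3.0445 nats

We have X ~ Uniform(a=-1, b=20).

The differential entropy measures the uncertainty or information content of the distribution.

For a Uniform distribution with a=-1, b=20:
h(X) = 3.0445 nats

(In bits, this would be 4.3923 bits.)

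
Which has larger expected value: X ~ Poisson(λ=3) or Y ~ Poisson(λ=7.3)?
Y has larger mean (7.3000 > 3.0000)

Compute the expected value for each distribution:

X ~ Poisson(λ=3):
E[X] = 3.0000

Y ~ Poisson(λ=7.3):
E[Y] = 7.3000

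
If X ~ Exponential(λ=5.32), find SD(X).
0.1880

We have X ~ Exponential(λ=5.32).

For an Exponential distribution with λ=5.32:
σ = √Var(X) = 0.1880

The standard deviation is the square root of the variance.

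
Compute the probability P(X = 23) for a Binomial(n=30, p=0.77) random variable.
0.169870

We have X ~ Binomial(n=30, p=0.77).

For a Binomial distribution, the PMF gives us the probability of each outcome.

Using the PMF formula:
P(X = 23) = 0.169870

Rounded to 4 decimal places: 0.1699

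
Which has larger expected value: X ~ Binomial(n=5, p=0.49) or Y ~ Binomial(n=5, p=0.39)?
X has larger mean (2.4500 > 1.9500)

Compute the expected value for each distribution:

X ~ Binomial(n=5, p=0.49):
E[X] = 2.4500

Y ~ Binomial(n=5, p=0.39):
E[Y] = 1.9500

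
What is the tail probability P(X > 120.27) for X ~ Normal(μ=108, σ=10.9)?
0.130149

We have X ~ Normal(μ=108, σ=10.9).

P(X > 120.27) = 1 - P(X ≤ 120.27)
                = 1 - F(120.27)
                = 1 - 0.869851
                = 0.130149

So there's approximately a 13.0% chance that X exceeds 120.27.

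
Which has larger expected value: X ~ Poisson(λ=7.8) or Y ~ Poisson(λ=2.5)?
X has larger mean (7.8000 > 2.5000)

Compute the expected value for each distribution:

X ~ Poisson(λ=7.8):
E[X] = 7.8000

Y ~ Poisson(λ=2.5):
E[Y] = 2.5000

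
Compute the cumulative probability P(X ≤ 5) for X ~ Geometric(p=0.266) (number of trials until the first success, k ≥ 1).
0.786951

We have X ~ Geometric(p=0.266) (number of trials until the first success, k ≥ 1).

The CDF gives us P(X ≤ k).

Using the CDF:
P(X ≤ 5) = 0.786951

This means there's approximately a 78.7% chance that X is at most 5.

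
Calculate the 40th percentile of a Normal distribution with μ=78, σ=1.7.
77.5693

We have X ~ Normal(μ=78, σ=1.7).

We want to find x such that P(X ≤ x) = 0.4.

This is the 40th percentile, which means 40% of values fall below this point.

Using the inverse CDF (quantile function):
x = F⁻¹(0.4) = 77.5693

Verification: P(X ≤ 77.5693) = 0.4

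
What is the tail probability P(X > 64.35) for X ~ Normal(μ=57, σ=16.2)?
0.325021

We have X ~ Normal(μ=57, σ=16.2).

P(X > 64.35) = 1 - P(X ≤ 64.35)
                = 1 - F(64.35)
                = 1 - 0.674979
                = 0.325021

So there's approximately a 32.5% chance that X exceeds 64.35.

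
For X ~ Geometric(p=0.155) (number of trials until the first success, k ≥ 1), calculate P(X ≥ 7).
0.364033

We have X ~ Geometric(p=0.155) (number of trials until the first success, k ≥ 1).

For discrete distributions, P(X ≥ 7) = 1 - P(X ≤ 6).

P(X ≤ 6) = 0.635967
P(X ≥ 7) = 1 - 0.635967 = 0.364033

So there's approximately a 36.4% chance that X is at least 7.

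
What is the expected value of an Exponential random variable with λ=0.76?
1.3158

We have X ~ Exponential(λ=0.76).

For an Exponential distribution with λ=0.76:
E[X] = 1.3158

This is the expected (average) value of X.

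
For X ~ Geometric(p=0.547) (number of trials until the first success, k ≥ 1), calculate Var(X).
1.5140

We have X ~ Geometric(p=0.547) (number of trials until the first success, k ≥ 1).

For a Geometric distribution with p=0.547 (number of trials until the first success, k ≥ 1):
Var(X) = 1.5140

The variance measures the spread of the distribution around the mean.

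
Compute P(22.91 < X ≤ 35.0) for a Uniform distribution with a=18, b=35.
0.711176

We have X ~ Uniform(a=18, b=35).

To find P(22.91 < X ≤ 35.0), we use:
P(22.91 < X ≤ 35.0) = P(X ≤ 35.0) - P(X ≤ 22.91)
                 = F(35.0) - F(22.91)
                 = 1.000000 - 0.288824
                 = 0.711176

So there's approximately a 71.1% chance that X falls in this range.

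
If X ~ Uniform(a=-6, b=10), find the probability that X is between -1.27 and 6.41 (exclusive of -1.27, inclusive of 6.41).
0.480000

We have X ~ Uniform(a=-6, b=10).

To find P(-1.27 < X ≤ 6.41), we use:
P(-1.27 < X ≤ 6.41) = P(X ≤ 6.41) - P(X ≤ -1.27)
                 = F(6.41) - F(-1.27)
                 = 0.775625 - 0.295625
                 = 0.480000

So there's approximately a 48.0% chance that X falls in this range.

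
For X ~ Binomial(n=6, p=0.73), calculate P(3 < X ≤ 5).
0.646372

We have X ~ Binomial(n=6, p=0.73).

To find P(3 < X ≤ 5), we use:
P(3 < X ≤ 5) = P(X ≤ 5) - P(X ≤ 3)
                 = F(5) - F(3)
                 = 0.848666 - 0.202293
                 = 0.646372

So there's approximately a 64.6% chance that X falls in this range.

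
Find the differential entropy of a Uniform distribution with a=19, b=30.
2.3979 nats

We have X ~ Uniform(a=19, b=30).

The differential entropy measures the uncertainty or information content of the distribution.

For a Uniform distribution with a=19, b=30:
h(X) = 2.3979 nats

(In bits, this would be 3.4594 bits.)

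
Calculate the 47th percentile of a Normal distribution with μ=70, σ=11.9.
69.1043

We have X ~ Normal(μ=70, σ=11.9).

We want to find x such that P(X ≤ x) = 0.47.

This is the 47th percentile, which means 47% of values fall below this point.

Using the inverse CDF (quantile function):
x = F⁻¹(0.47) = 69.1043

Verification: P(X ≤ 69.1043) = 0.47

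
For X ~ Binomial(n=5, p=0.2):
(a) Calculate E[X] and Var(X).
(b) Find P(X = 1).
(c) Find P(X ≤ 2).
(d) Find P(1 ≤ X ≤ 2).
(a) E[X] = 1.0000, Var(X) = 0.8000
(b) P(X = 1) = 0.409600
(c) P(X ≤ 2) = 0.942080
(d) P(1 ≤ X ≤ 2) = 0.614400

We have X ~ Binomial(n=5, p=0.2).

(a) Moments:
E[X] = 1.0000
Var(X) = 0.8000
σ = √Var(X) = 0.8944

(b) Point probability using PMF:
P(X = 1) = 0.409600

(c) Cumulative probability using CDF:
P(X ≤ 2) = F(2) = 0.942080

(d) Range probability:
P(1 ≤ X ≤ 2) = P(X ≤ 2) - P(X ≤ 0)
                   = F(2) - F(0)
                   = 0.942080 - 0.327680
                   = 0.614400

This means approximately 61.4% of outcomes fall in the interval [1, 2].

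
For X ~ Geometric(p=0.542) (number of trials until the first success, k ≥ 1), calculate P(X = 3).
0.113692

We have X ~ Geometric(p=0.542) (number of trials until the first success, k ≥ 1).

For a Geometric distribution, the PMF gives us the probability of each outcome.

Using the PMF formula:
P(X = 3) = 0.113692

Rounded to 4 decimal places: 0.1137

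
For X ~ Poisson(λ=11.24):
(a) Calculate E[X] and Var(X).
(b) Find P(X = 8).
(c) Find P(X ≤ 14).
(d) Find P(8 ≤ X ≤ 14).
(a) E[X] = 11.2400, Var(X) = 11.2400
(b) P(X = 8) = 0.083012
(c) P(X ≤ 14) = 0.836019
(d) P(8 ≤ X ≤ 14) = 0.707661

We have X ~ Poisson(λ=11.24).

(a) Moments:
E[X] = 11.2400
Var(X) = 11.2400
σ = √Var(X) = 3.3526

(b) Point probability using PMF:
P(X = 8) = 0.083012

(c) Cumulative probability using CDF:
P(X ≤ 14) = F(14) = 0.836019

(d) Range probability:
P(8 ≤ X ≤ 14) = P(X ≤ 14) - P(X ≤ 7)
                   = F(14) - F(7)
                   = 0.836019 - 0.128358
                   = 0.707661

This means approximately 70.8% of outcomes fall in the interval [8, 14].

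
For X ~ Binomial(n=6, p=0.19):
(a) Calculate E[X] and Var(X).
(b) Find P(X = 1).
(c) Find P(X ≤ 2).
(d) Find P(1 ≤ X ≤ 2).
(a) E[X] = 1.1400, Var(X) = 0.9234
(b) P(X = 1) = 0.397493
(c) P(X ≤ 2) = 0.913021
(d) P(1 ≤ X ≤ 2) = 0.630591

We have X ~ Binomial(n=6, p=0.19).

(a) Moments:
E[X] = 1.1400
Var(X) = 0.9234
σ = √Var(X) = 0.9609

(b) Point probability using PMF:
P(X = 1) = 0.397493

(c) Cumulative probability using CDF:
P(X ≤ 2) = F(2) = 0.913021

(d) Range probability:
P(1 ≤ X ≤ 2) = P(X ≤ 2) - P(X ≤ 0)
                   = F(2) - F(0)
                   = 0.913021 - 0.282430
                   = 0.630591

This means approximately 63.1% of outcomes fall in the interval [1, 2].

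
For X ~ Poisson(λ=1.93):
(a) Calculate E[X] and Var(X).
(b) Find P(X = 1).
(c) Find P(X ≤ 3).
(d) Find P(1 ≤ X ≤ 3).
(a) E[X] = 1.9300, Var(X) = 1.9300
(b) P(X = 1) = 0.280136
(c) P(X ≤ 3) = 0.869529
(d) P(1 ≤ X ≤ 3) = 0.724380

We have X ~ Poisson(λ=1.93).

(a) Moments:
E[X] = 1.9300
Var(X) = 1.9300
σ = √Var(X) = 1.3892

(b) Point probability using PMF:
P(X = 1) = 0.280136

(c) Cumulative probability using CDF:
P(X ≤ 3) = F(3) = 0.869529

(d) Range probability:
P(1 ≤ X ≤ 3) = P(X ≤ 3) - P(X ≤ 0)
                   = F(3) - F(0)
                   = 0.869529 - 0.145148
                   = 0.724380

This means approximately 72.4% of outcomes fall in the interval [1, 3].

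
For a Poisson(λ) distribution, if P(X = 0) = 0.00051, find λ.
λ = 7.5811

For a Poisson(λ) distribution, the PMF at 0 is:
P(X = 0) = λ^0 e^(-λ) / 0! = e^(-λ)

Given P(X = 0) = 0.00051:
e^(-λ) = 0.00051
-λ = ln(0.00051)
λ = -ln(0.00051) = 7.5811

Verification: e^(-7.5811) = 0.00051 ✓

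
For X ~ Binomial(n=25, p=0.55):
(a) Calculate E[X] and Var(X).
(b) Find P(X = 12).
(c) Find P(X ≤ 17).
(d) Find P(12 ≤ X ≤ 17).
(a) E[X] = 13.7500, Var(X) = 6.1875
(b) P(X = 12) = 0.123636
(c) P(X ≤ 17) = 0.936149
(d) P(12 ≤ X ≤ 17) = 0.753461

We have X ~ Binomial(n=25, p=0.55).

(a) Moments:
E[X] = 13.7500
Var(X) = 6.1875
σ = √Var(X) = 2.4875

(b) Point probability using PMF:
P(X = 12) = 0.123636

(c) Cumulative probability using CDF:
P(X ≤ 17) = F(17) = 0.936149

(d) Range probability:
P(12 ≤ X ≤ 17) = P(X ≤ 17) - P(X ≤ 11)
                   = F(17) - F(11)
                   = 0.936149 - 0.182688
                   = 0.753461

This means approximately 75.3% of outcomes fall in the interval [12, 17].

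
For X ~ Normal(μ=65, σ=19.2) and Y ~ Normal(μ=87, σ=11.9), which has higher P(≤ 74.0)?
X has higher probability (P(X ≤ 74.0) = 0.6804 > P(Y ≤ 74.0) = 0.1373)

Compute P(≤ 74.0) for each distribution:

X ~ Normal(μ=65, σ=19.2):
P(X ≤ 74.0) = 0.6804

Y ~ Normal(μ=87, σ=11.9):
P(Y ≤ 74.0) = 0.1373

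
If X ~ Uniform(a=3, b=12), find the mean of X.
7.5000

We have X ~ Uniform(a=3, b=12).

For a Uniform distribution with a=3, b=12:
E[X] = 7.5000

This is the expected (average) value of X.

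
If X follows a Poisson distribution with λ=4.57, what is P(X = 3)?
0.164768

We have X ~ Poisson(λ=4.57).

For a Poisson distribution, the PMF gives us the probability of each outcome.

Using the PMF formula:
P(X = 3) = 0.164768

Rounded to 4 decimal places: 0.1648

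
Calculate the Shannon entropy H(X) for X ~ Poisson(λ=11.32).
2.6245 nats

We have X ~ Poisson(λ=11.32).

The Shannon entropy measures the uncertainty or information content of the distribution.

For a Poisson distribution with λ=11.32:
H(X) = 2.6245 nats

(In bits, this would be 3.7863 bits.)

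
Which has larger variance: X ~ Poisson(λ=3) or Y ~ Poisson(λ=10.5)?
Y has larger variance (10.5000 > 3.0000)

Compute the variance for each distribution:

X ~ Poisson(λ=3):
Var(X) = 3.0000

Y ~ Poisson(λ=10.5):
Var(Y) = 10.5000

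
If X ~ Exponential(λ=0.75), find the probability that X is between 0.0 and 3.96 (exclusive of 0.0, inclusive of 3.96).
0.948697

We have X ~ Exponential(λ=0.75).

To find P(0.0 < X ≤ 3.96), we use:
P(0.0 < X ≤ 3.96) = P(X ≤ 3.96) - P(X ≤ 0.0)
                 = F(3.96) - F(0.0)
                 = 0.948697 - 0.000000
                 = 0.948697

So there's approximately a 94.9% chance that X falls in this range.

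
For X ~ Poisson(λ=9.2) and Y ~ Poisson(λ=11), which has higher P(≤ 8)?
X has higher probability (P(X ≤ 8) = 0.4296 > P(Y ≤ 8) = 0.2320)

Compute P(≤ 8) for each distribution:

X ~ Poisson(λ=9.2):
P(X ≤ 8) = 0.4296

Y ~ Poisson(λ=11):
P(Y ≤ 8) = 0.2320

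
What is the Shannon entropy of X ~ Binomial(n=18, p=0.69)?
2.0890 nats

We have X ~ Binomial(n=18, p=0.69).

The Shannon entropy measures the uncertainty or information content of the distribution.

For a Binomial distribution with n=18, p=0.69:
H(X) = 2.0890 nats

(In bits, this would be 3.0138 bits.)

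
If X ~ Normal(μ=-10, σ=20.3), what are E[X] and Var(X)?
E[X] = -10.0000, Var(X) = 412.0900

We have X ~ Normal(μ=-10, σ=20.3).

For a Normal distribution with μ=-10, σ=20.3:

Expected value:
E[X] = -10.0000

Variance:
Var(X) = 412.0900

Standard deviation:
σ = √Var(X) = 20.3000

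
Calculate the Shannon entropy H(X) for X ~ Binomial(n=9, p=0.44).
1.8149 nats

We have X ~ Binomial(n=9, p=0.44).

The Shannon entropy measures the uncertainty or information content of the distribution.

For a Binomial distribution with n=9, p=0.44:
H(X) = 1.8149 nats

(In bits, this would be 2.6183 bits.)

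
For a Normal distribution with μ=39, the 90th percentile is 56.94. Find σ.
σ = 13.9987

For X ~ Normal(μ, σ), the p-th percentile satisfies x = μ + z_p × σ,
where z_p = Φ⁻¹(p) is the standard normal quantile.

Step 1: z_{0.9} = Φ⁻¹(0.9) = 1.2816

Step 2: Solve for σ:
56.94 = 39 + 1.2816 × σ
σ = (56.94 - 39) / 1.2816
σ = 17.94 / 1.2816
σ = 13.9987

Verification: μ + z × σ = 39 + 1.2816 × 13.9987 = 56.94 ✓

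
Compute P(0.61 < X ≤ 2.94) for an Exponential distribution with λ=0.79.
0.519590

We have X ~ Exponential(λ=0.79).

To find P(0.61 < X ≤ 2.94), we use:
P(0.61 < X ≤ 2.94) = P(X ≤ 2.94) - P(X ≤ 0.61)
                 = F(2.94) - F(0.61)
                 = 0.901982 - 0.382391
                 = 0.519590

So there's approximately a 52.0% chance that X falls in this range.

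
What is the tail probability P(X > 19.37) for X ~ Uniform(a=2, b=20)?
0.035000

We have X ~ Uniform(a=2, b=20).

P(X > 19.37) = 1 - P(X ≤ 19.37)
                = 1 - F(19.37)
                = 1 - 0.965000
                = 0.035000

So there's approximately a 3.5% chance that X exceeds 19.37.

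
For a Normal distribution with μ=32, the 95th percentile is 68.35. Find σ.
σ = 22.0992

For X ~ Normal(μ, σ), the p-th percentile satisfies x = μ + z_p × σ,
where z_p = Φ⁻¹(p) is the standard normal quantile.

Step 1: z_{0.95} = Φ⁻¹(0.95) = 1.6449

Step 2: Solve for σ:
68.35 = 32 + 1.6449 × σ
σ = (68.35 - 32) / 1.6449
σ = 36.35 / 1.6449
σ = 22.0992

Verification: μ + z × σ = 32 + 1.6449 × 22.0992 = 68.35 ✓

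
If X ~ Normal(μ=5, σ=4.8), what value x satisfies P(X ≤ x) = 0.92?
11.7443

We have X ~ Normal(μ=5, σ=4.8).

We want to find x such that P(X ≤ x) = 0.92.

This is the 92nd percentile, which means 92% of values fall below this point.

Using the inverse CDF (quantile function):
x = F⁻¹(0.92) = 11.7443

Verification: P(X ≤ 11.7443) = 0.92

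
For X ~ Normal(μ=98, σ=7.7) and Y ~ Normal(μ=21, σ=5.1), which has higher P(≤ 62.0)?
Y has higher probability (P(Y ≤ 62.0) = 1.0000 > P(X ≤ 62.0) = 0.0000)

Compute P(≤ 62.0) for each distribution:

X ~ Normal(μ=98, σ=7.7):
P(X ≤ 62.0) = 0.0000

Y ~ Normal(μ=21, σ=5.1):
P(Y ≤ 62.0) = 1.0000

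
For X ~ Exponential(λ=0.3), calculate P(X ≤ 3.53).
0.653198

We have X ~ Exponential(λ=0.3).

The CDF gives us P(X ≤ k).

Using the CDF:
P(X ≤ 3.53) = 0.653198

This means there's approximately a 65.3% chance that X is at most 3.53.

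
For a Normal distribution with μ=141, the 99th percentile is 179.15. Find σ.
σ = 16.3991

For X ~ Normal(μ, σ), the p-th percentile satisfies x = μ + z_p × σ,
where z_p = Φ⁻¹(p) is the standard normal quantile.

Step 1: z_{0.99} = Φ⁻¹(0.99) = 2.3263

Step 2: Solve for σ:
179.15 = 141 + 2.3263 × σ
σ = (179.15 - 141) / 2.3263
σ = 38.15 / 2.3263
σ = 16.3991

Verification: μ + z × σ = 141 + 2.3263 × 16.3991 = 179.15 ✓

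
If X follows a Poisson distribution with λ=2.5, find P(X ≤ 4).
0.891178

We have X ~ Poisson(λ=2.5).

The CDF gives us P(X ≤ k).

Using the CDF:
P(X ≤ 4) = 0.891178

This means there's approximately a 89.1% chance that X is at most 4.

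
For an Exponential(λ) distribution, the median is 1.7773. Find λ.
λ = 0.3900

For X ~ Exponential(λ), the CDF is F(x) = 1 - e^(-λx).
The median m satisfies F(m) = 0.5:
1 - e^(-λm) = 0.5
e^(-λm) = 0.5
λm = ln(2)
m = ln(2) / λ

Given m = 1.7773:
λ = ln(2) / 1.7773 = 0.693147 / 1.7773 = 0.3900

Verification: ln(2) / 0.3900 = 1.7773 ✓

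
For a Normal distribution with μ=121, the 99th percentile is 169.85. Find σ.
σ = 20.9986

For X ~ Normal(μ, σ), the p-th percentile satisfies x = μ + z_p × σ,
where z_p = Φ⁻¹(p) is the standard normal quantile.

Step 1: z_{0.99} = Φ⁻¹(0.99) = 2.3263

Step 2: Solve for σ:
169.85 = 121 + 2.3263 × σ
σ = (169.85 - 121) / 2.3263
σ = 48.85 / 2.3263
σ = 20.9986

Verification: μ + z × σ = 121 + 2.3263 × 20.9986 = 169.85 ✓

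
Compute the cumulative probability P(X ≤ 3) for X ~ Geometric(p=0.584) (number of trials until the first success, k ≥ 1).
0.928009

We have X ~ Geometric(p=0.584) (number of trials until the first success, k ≥ 1).

The CDF gives us P(X ≤ k).

Using the CDF:
P(X ≤ 3) = 0.928009

This means there's approximately a 92.8% chance that X is at most 3.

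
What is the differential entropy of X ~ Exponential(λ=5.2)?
-0.6487 nats

We have X ~ Exponential(λ=5.2).

The differential entropy measures the uncertainty or information content of the distribution.

For an Exponential distribution with λ=5.2:
h(X) = -0.6487 nats

(In bits, this would be -0.9358 bits.)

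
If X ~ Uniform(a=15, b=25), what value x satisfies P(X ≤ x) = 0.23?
17.3000

We have X ~ Uniform(a=15, b=25).

We want to find x such that P(X ≤ x) = 0.23.

This is the 23rd percentile, which means 23% of values fall below this point.

Using the inverse CDF (quantile function):
x = F⁻¹(0.23) = 17.3000

Verification: P(X ≤ 17.3000) = 0.23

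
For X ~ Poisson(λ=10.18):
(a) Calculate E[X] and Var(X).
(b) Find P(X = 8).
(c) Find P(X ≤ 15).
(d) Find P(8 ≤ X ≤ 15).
(a) E[X] = 10.1800, Var(X) = 10.1800
(b) P(X = 8) = 0.108479
(c) P(X ≤ 15) = 0.944726
(d) P(8 ≤ X ≤ 15) = 0.740284

We have X ~ Poisson(λ=10.18).

(a) Moments:
E[X] = 10.1800
Var(X) = 10.1800
σ = √Var(X) = 3.1906

(b) Point probability using PMF:
P(X = 8) = 0.108479

(c) Cumulative probability using CDF:
P(X ≤ 15) = F(15) = 0.944726

(d) Range probability:
P(8 ≤ X ≤ 15) = P(X ≤ 15) - P(X ≤ 7)
                   = F(15) - F(7)
                   = 0.944726 - 0.204442
                   = 0.740284

This means approximately 74.0% of outcomes fall in the interval [8, 15].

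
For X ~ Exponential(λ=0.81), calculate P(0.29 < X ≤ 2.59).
0.667936

We have X ~ Exponential(λ=0.81).

To find P(0.29 < X ≤ 2.59), we use:
P(0.29 < X ≤ 2.59) = P(X ≤ 2.59) - P(X ≤ 0.29)
                 = F(2.59) - F(0.29)
                 = 0.877286 - 0.209350
                 = 0.667936

So there's approximately a 66.8% chance that X falls in this range.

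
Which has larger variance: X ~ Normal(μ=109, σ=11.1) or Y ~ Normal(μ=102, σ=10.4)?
X has larger variance (123.2100 > 108.1600)

Compute the variance for each distribution:

X ~ Normal(μ=109, σ=11.1):
Var(X) = 123.2100

Y ~ Normal(μ=102, σ=10.4):
Var(Y) = 108.1600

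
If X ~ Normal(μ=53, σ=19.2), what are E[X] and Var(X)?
E[X] = 53.0000, Var(X) = 368.6400

We have X ~ Normal(μ=53, σ=19.2).

For a Normal distribution with μ=53, σ=19.2:

Expected value:
E[X] = 53.0000

Variance:
Var(X) = 368.6400

Standard deviation:
σ = √Var(X) = 19.2000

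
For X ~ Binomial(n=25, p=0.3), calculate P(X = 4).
0.057231

We have X ~ Binomial(n=25, p=0.3).

For a Binomial distribution, the PMF gives us the probability of each outcome.

Using the PMF formula:
P(X = 4) = 0.057231

Rounded to 4 decimal places: 0.0572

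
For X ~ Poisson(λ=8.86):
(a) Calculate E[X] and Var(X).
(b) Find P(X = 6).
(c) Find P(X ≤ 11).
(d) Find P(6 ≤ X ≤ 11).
(a) E[X] = 8.8600, Var(X) = 8.8600
(b) P(X = 6) = 0.095372
(c) P(X ≤ 11) = 0.816376
(d) P(6 ≤ X ≤ 11) = 0.691916

We have X ~ Poisson(λ=8.86).

(a) Moments:
E[X] = 8.8600
Var(X) = 8.8600
σ = √Var(X) = 2.9766

(b) Point probability using PMF:
P(X = 6) = 0.095372

(c) Cumulative probability using CDF:
P(X ≤ 11) = F(11) = 0.816376

(d) Range probability:
P(6 ≤ X ≤ 11) = P(X ≤ 11) - P(X ≤ 5)
                   = F(11) - F(5)
                   = 0.816376 - 0.124461
                   = 0.691916

This means approximately 69.2% of outcomes fall in the interval [6, 11].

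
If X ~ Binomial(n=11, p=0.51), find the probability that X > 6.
0.297414

We have X ~ Binomial(n=11, p=0.51).

P(X > 6) = 1 - P(X ≤ 6)
                = 1 - F(6)
                = 1 - 0.702586
                = 0.297414

So there's approximately a 29.7% chance that X exceeds 6.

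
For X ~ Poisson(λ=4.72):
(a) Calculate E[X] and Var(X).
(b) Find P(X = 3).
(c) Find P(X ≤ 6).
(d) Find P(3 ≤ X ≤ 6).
(a) E[X] = 4.7200, Var(X) = 4.7200
(b) P(X = 3) = 0.156245
(c) P(X ≤ 6) = 0.801874
(d) P(3 ≤ X ≤ 6) = 0.651571

We have X ~ Poisson(λ=4.72).

(a) Moments:
E[X] = 4.7200
Var(X) = 4.7200
σ = √Var(X) = 2.1726

(b) Point probability using PMF:
P(X = 3) = 0.156245

(c) Cumulative probability using CDF:
P(X ≤ 6) = F(6) = 0.801874

(d) Range probability:
P(3 ≤ X ≤ 6) = P(X ≤ 6) - P(X ≤ 2)
                   = F(6) - F(2)
                   = 0.801874 - 0.150303
                   = 0.651571

This means approximately 65.2% of outcomes fall in the interval [3, 6].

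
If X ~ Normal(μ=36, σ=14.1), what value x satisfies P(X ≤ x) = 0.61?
39.9384

We have X ~ Normal(μ=36, σ=14.1).

We want to find x such that P(X ≤ x) = 0.61.

This is the 61st percentile, which means 61% of values fall below this point.

Using the inverse CDF (quantile function):
x = F⁻¹(0.61) = 39.9384

Verification: P(X ≤ 39.9384) = 0.61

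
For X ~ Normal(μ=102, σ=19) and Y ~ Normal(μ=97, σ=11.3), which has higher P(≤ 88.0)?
X has higher probability (P(X ≤ 88.0) = 0.2306 > P(Y ≤ 88.0) = 0.2129)

Compute P(≤ 88.0) for each distribution:

X ~ Normal(μ=102, σ=19):
P(X ≤ 88.0) = 0.2306

Y ~ Normal(μ=97, σ=11.3):
P(Y ≤ 88.0) = 0.2129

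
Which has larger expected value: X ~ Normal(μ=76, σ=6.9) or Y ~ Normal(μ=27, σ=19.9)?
X has larger mean (76.0000 > 27.0000)

Compute the expected value for each distribution:

X ~ Normal(μ=76, σ=6.9):
E[X] = 76.0000

Y ~ Normal(μ=27, σ=19.9):
E[Y] = 27.0000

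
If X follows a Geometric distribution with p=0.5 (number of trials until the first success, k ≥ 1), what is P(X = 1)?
0.500000

We have X ~ Geometric(p=0.5) (number of trials until the first success, k ≥ 1).

For a Geometric distribution, the PMF gives us the probability of each outcome.

Using the PMF formula:
P(X = 1) = 0.500000

Rounded to 4 decimal places: 0.5000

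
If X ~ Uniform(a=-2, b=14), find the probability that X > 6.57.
0.464375

We have X ~ Uniform(a=-2, b=14).

P(X > 6.57) = 1 - P(X ≤ 6.57)
                = 1 - F(6.57)
                = 1 - 0.535625
                = 0.464375

So there's approximately a 46.4% chance that X exceeds 6.57.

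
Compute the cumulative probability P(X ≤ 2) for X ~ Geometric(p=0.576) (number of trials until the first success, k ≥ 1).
0.820224

We have X ~ Geometric(p=0.576) (number of trials until the first success, k ≥ 1).

The CDF gives us P(X ≤ k).

Using the CDF:
P(X ≤ 2) = 0.820224

This means there's approximately a 82.0% chance that X is at most 2.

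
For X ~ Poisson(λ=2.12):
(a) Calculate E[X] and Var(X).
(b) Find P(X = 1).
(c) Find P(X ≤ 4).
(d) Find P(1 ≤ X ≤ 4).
(a) E[X] = 2.1200, Var(X) = 2.1200
(b) P(X = 1) = 0.254467
(c) P(X ≤ 4) = 0.935871
(d) P(1 ≤ X ≤ 4) = 0.815840

We have X ~ Poisson(λ=2.12).

(a) Moments:
E[X] = 2.1200
Var(X) = 2.1200
σ = √Var(X) = 1.4560

(b) Point probability using PMF:
P(X = 1) = 0.254467

(c) Cumulative probability using CDF:
P(X ≤ 4) = F(4) = 0.935871

(d) Range probability:
P(1 ≤ X ≤ 4) = P(X ≤ 4) - P(X ≤ 0)
                   = F(4) - F(0)
                   = 0.935871 - 0.120032
                   = 0.815840

This means approximately 81.6% of outcomes fall in the interval [1, 4].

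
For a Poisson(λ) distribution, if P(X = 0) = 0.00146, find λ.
λ = 6.5293

For a Poisson(λ) distribution, the PMF at 0 is:
P(X = 0) = λ^0 e^(-λ) / 0! = e^(-λ)

Given P(X = 0) = 0.00146:
e^(-λ) = 0.00146
-λ = ln(0.00146)
λ = -ln(0.00146) = 6.5293

Verification: e^(-6.5293) = 0.00146 ✓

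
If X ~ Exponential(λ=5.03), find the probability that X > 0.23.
0.314459

We have X ~ Exponential(λ=5.03).

P(X > 0.23) = 1 - P(X ≤ 0.23)
                = 1 - F(0.23)
                = 1 - 0.685541
                = 0.314459

So there's approximately a 31.4% chance that X exceeds 0.23.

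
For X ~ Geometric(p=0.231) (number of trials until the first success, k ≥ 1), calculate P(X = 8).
0.036736

We have X ~ Geometric(p=0.231) (number of trials until the first success, k ≥ 1).

For a Geometric distribution, the PMF gives us the probability of each outcome.

Using the PMF formula:
P(X = 8) = 0.036736

Rounded to 4 decimal places: 0.0367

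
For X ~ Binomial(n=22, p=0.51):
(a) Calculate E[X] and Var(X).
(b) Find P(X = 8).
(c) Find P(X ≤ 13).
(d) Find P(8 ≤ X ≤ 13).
(a) E[X] = 11.2200, Var(X) = 5.4978
(b) P(X = 8) = 0.067320
(c) P(X ≤ 13) = 0.834442
(d) P(8 ≤ X ≤ 13) = 0.778909

We have X ~ Binomial(n=22, p=0.51).

(a) Moments:
E[X] = 11.2200
Var(X) = 5.4978
σ = √Var(X) = 2.3447

(b) Point probability using PMF:
P(X = 8) = 0.067320

(c) Cumulative probability using CDF:
P(X ≤ 13) = F(13) = 0.834442

(d) Range probability:
P(8 ≤ X ≤ 13) = P(X ≤ 13) - P(X ≤ 7)
                   = F(13) - F(7)
                   = 0.834442 - 0.055533
                   = 0.778909

This means approximately 77.9% of outcomes fall in the interval [8, 13].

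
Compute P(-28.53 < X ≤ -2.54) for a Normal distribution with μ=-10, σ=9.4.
0.761945

We have X ~ Normal(μ=-10, σ=9.4).

To find P(-28.53 < X ≤ -2.54), we use:
P(-28.53 < X ≤ -2.54) = P(X ≤ -2.54) - P(X ≤ -28.53)
                 = F(-2.54) - F(-28.53)
                 = 0.786291 - 0.024346
                 = 0.761945

So there's approximately a 76.2% chance that X falls in this range.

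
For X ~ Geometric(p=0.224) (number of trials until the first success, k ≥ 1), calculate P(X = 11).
0.017736

We have X ~ Geometric(p=0.224) (number of trials until the first success, k ≥ 1).

For a Geometric distribution, the PMF gives us the probability of each outcome.

Using the PMF formula:
P(X = 11) = 0.017736

Rounded to 4 decimal places: 0.0177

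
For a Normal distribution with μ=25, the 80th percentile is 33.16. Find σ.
σ = 9.6956

For X ~ Normal(μ, σ), the p-th percentile satisfies x = μ + z_p × σ,
where z_p = Φ⁻¹(p) is the standard normal quantile.

Step 1: z_{0.8} = Φ⁻¹(0.8) = 0.8416

Step 2: Solve for σ:
33.16 = 25 + 0.8416 × σ
σ = (33.16 - 25) / 0.8416
σ = 8.16 / 0.8416
σ = 9.6956

Verification: μ + z × σ = 25 + 0.8416 × 9.6956 = 33.16 ✓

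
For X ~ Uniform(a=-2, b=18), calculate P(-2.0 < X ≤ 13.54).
0.777000

We have X ~ Uniform(a=-2, b=18).

To find P(-2.0 < X ≤ 13.54), we use:
P(-2.0 < X ≤ 13.54) = P(X ≤ 13.54) - P(X ≤ -2.0)
                 = F(13.54) - F(-2.0)
                 = 0.777000 - 0.000000
                 = 0.777000

So there's approximately a 77.7% chance that X falls in this range.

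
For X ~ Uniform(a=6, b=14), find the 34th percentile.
8.7200

We have X ~ Uniform(a=6, b=14).

We want to find x such that P(X ≤ x) = 0.34.

This is the 34th percentile, which means 34% of values fall below this point.

Using the inverse CDF (quantile function):
x = F⁻¹(0.34) = 8.7200

Verification: P(X ≤ 8.7200) = 0.34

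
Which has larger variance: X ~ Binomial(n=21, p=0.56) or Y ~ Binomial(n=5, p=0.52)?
X has larger variance (5.1744 > 1.2480)

Compute the variance for each distribution:

X ~ Binomial(n=21, p=0.56):
Var(X) = 5.1744

Y ~ Binomial(n=5, p=0.52):
Var(Y) = 1.2480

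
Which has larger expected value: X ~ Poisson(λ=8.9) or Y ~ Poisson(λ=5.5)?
X has larger mean (8.9000 > 5.5000)

Compute the expected value for each distribution:

X ~ Poisson(λ=8.9):
E[X] = 8.9000

Y ~ Poisson(λ=5.5):
E[Y] = 5.5000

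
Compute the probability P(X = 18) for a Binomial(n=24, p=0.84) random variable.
0.097899

We have X ~ Binomial(n=24, p=0.84).

For a Binomial distribution, the PMF gives us the probability of each outcome.

Using the PMF formula:
P(X = 18) = 0.097899

Rounded to 4 decimal places: 0.0979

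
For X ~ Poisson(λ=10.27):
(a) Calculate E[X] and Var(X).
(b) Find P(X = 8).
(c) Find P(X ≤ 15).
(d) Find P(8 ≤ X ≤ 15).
(a) E[X] = 10.2700, Var(X) = 10.2700
(b) P(X = 8) = 0.106375
(c) P(X ≤ 15) = 0.941242
(d) P(8 ≤ X ≤ 15) = 0.744365

We have X ~ Poisson(λ=10.27).

(a) Moments:
E[X] = 10.2700
Var(X) = 10.2700
σ = √Var(X) = 3.2047

(b) Point probability using PMF:
P(X = 8) = 0.106375

(c) Cumulative probability using CDF:
P(X ≤ 15) = F(15) = 0.941242

(d) Range probability:
P(8 ≤ X ≤ 15) = P(X ≤ 15) - P(X ≤ 7)
                   = F(15) - F(7)
                   = 0.941242 - 0.196877
                   = 0.744365

This means approximately 74.4% of outcomes fall in the interval [8, 15].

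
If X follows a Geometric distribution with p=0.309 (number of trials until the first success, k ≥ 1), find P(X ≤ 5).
0.842460

We have X ~ Geometric(p=0.309) (number of trials until the first success, k ≥ 1).

The CDF gives us P(X ≤ k).

Using the CDF:
P(X ≤ 5) = 0.842460

This means there's approximately a 84.2% chance that X is at most 5.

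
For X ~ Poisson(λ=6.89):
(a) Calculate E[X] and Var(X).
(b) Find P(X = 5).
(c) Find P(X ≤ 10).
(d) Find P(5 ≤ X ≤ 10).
(a) E[X] = 6.8900, Var(X) = 6.8900
(b) P(X = 5) = 0.131712
(c) P(X ≤ 10) = 0.909103
(d) P(5 ≤ X ≤ 10) = 0.725838

We have X ~ Poisson(λ=6.89).

(a) Moments:
E[X] = 6.8900
Var(X) = 6.8900
σ = √Var(X) = 2.6249

(b) Point probability using PMF:
P(X = 5) = 0.131712

(c) Cumulative probability using CDF:
P(X ≤ 10) = F(10) = 0.909103

(d) Range probability:
P(5 ≤ X ≤ 10) = P(X ≤ 10) - P(X ≤ 4)
                   = F(10) - F(4)
                   = 0.909103 - 0.183265
                   = 0.725838

This means approximately 72.6% of outcomes fall in the interval [5, 10].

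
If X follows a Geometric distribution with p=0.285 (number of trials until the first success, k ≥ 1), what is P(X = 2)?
0.203775

We have X ~ Geometric(p=0.285) (number of trials until the first success, k ≥ 1).

For a Geometric distribution, the PMF gives us the probability of each outcome.

Using the PMF formula:
P(X = 2) = 0.203775

Rounded to 4 decimal places: 0.2038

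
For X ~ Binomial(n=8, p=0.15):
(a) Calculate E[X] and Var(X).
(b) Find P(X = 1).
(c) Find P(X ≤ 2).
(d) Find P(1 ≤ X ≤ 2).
(a) E[X] = 1.2000, Var(X) = 1.0200
(b) P(X = 1) = 0.384693
(c) P(X ≤ 2) = 0.894787
(d) P(1 ≤ X ≤ 2) = 0.622297

We have X ~ Binomial(n=8, p=0.15).

(a) Moments:
E[X] = 1.2000
Var(X) = 1.0200
σ = √Var(X) = 1.0100

(b) Point probability using PMF:
P(X = 1) = 0.384693

(c) Cumulative probability using CDF:
P(X ≤ 2) = F(2) = 0.894787

(d) Range probability:
P(1 ≤ X ≤ 2) = P(X ≤ 2) - P(X ≤ 0)
                   = F(2) - F(0)
                   = 0.894787 - 0.272491
                   = 0.622297

This means approximately 62.2% of outcomes fall in the interval [1, 2].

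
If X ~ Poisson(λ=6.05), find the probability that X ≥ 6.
0.562318

We have X ~ Poisson(λ=6.05).

For discrete distributions, P(X ≥ 6) = 1 - P(X ≤ 5).

P(X ≤ 5) = 0.437682
P(X ≥ 6) = 1 - 0.437682 = 0.562318

So there's approximately a 56.2% chance that X is at least 6.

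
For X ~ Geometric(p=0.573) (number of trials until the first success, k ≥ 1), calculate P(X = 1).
0.573000

We have X ~ Geometric(p=0.573) (number of trials until the first success, k ≥ 1).

For a Geometric distribution, the PMF gives us the probability of each outcome.

Using the PMF formula:
P(X = 1) = 0.573000

Rounded to 4 decimal places: 0.5730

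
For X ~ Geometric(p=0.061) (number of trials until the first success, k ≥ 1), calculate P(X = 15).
0.025272

We have X ~ Geometric(p=0.061) (number of trials until the first success, k ≥ 1).

For a Geometric distribution, the PMF gives us the probability of each outcome.

Using the PMF formula:
P(X = 15) = 0.025272

Rounded to 4 decimal places: 0.0253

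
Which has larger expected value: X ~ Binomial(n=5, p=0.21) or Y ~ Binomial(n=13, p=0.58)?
Y has larger mean (7.5400 > 1.0500)

Compute the expected value for each distribution:

X ~ Binomial(n=5, p=0.21):
E[X] = 1.0500

Y ~ Binomial(n=13, p=0.58):
E[Y] = 7.5400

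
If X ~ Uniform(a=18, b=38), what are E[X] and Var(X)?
E[X] = 28.0000, Var(X) = 33.3333

We have X ~ Uniform(a=18, b=38).

For a Uniform distribution with a=18, b=38:

Expected value:
E[X] = 28.0000

Variance:
Var(X) = 33.3333

Standard deviation:
σ = √Var(X) = 5.7735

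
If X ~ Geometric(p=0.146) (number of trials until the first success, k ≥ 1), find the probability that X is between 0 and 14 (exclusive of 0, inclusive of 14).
0.890249

We have X ~ Geometric(p=0.146) (number of trials until the first success, k ≥ 1).

To find P(0 < X ≤ 14), we use:
P(0 < X ≤ 14) = P(X ≤ 14) - P(X ≤ 0)
                 = F(14) - F(0)
                 = 0.890249 - 0.000000
                 = 0.890249

So there's approximately a 89.0% chance that X falls in this range.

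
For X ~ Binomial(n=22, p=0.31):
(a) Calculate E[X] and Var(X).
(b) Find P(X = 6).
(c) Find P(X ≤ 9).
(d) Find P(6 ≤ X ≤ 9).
(a) E[X] = 6.8200, Var(X) = 4.7058
(b) P(X = 6) = 0.174812
(c) P(X ≤ 9) = 0.889644
(d) P(6 ≤ X ≤ 9) = 0.611237

We have X ~ Binomial(n=22, p=0.31).

(a) Moments:
E[X] = 6.8200
Var(X) = 4.7058
σ = √Var(X) = 2.1693

(b) Point probability using PMF:
P(X = 6) = 0.174812

(c) Cumulative probability using CDF:
P(X ≤ 9) = F(9) = 0.889644

(d) Range probability:
P(6 ≤ X ≤ 9) = P(X ≤ 9) - P(X ≤ 5)
                   = F(9) - F(5)
                   = 0.889644 - 0.278407
                   = 0.611237

This means approximately 61.1% of outcomes fall in the interval [6, 9].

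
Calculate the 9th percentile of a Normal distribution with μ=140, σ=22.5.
109.8330

We have X ~ Normal(μ=140, σ=22.5).

We want to find x such that P(X ≤ x) = 0.09.

This is the 9th percentile, which means 9% of values fall below this point.

Using the inverse CDF (quantile function):
x = F⁻¹(0.09) = 109.8330

Verification: P(X ≤ 109.8330) = 0.09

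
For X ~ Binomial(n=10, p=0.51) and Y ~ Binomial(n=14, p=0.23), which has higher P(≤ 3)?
Y has higher probability (P(Y ≤ 3) = 0.5924 > P(X ≤ 3) = 0.1560)

Compute P(≤ 3) for each distribution:

X ~ Binomial(n=10, p=0.51):
P(X ≤ 3) = 0.1560

Y ~ Binomial(n=14, p=0.23):
P(Y ≤ 3) = 0.5924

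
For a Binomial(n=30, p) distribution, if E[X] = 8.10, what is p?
p = 0.27

For a Binomial(n, p) distribution:
E[X] = n × p

Given n = 30 and E[X] = 8.10:
8.10 = 30 × p
p = 8.10 / 30 = 0.27

Verification: Binomial(30, 0.27) has E[X] = 8.10 ✓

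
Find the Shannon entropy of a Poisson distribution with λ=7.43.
2.4095 nats

We have X ~ Poisson(λ=7.43).

The Shannon entropy measures the uncertainty or information content of the distribution.

For a Poisson distribution with λ=7.43:
H(X) = 2.4095 nats

(In bits, this would be 3.4762 bits.)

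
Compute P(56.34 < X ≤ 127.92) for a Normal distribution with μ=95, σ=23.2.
0.874227

We have X ~ Normal(μ=95, σ=23.2).

To find P(56.34 < X ≤ 127.92), we use:
P(56.34 < X ≤ 127.92) = P(X ≤ 127.92) - P(X ≤ 56.34)
                 = F(127.92) - F(56.34)
                 = 0.922045 - 0.047819
                 = 0.874227

So there's approximately a 87.4% chance that X falls in this range.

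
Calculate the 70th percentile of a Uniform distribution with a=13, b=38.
30.5000

We have X ~ Uniform(a=13, b=38).

We want to find x such that P(X ≤ x) = 0.7.

This is the 70th percentile, which means 70% of values fall below this point.

Using the inverse CDF (quantile function):
x = F⁻¹(0.7) = 30.5000

Verification: P(X ≤ 30.5000) = 0.7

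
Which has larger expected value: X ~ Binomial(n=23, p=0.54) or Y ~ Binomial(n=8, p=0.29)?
X has larger mean (12.4200 > 2.3200)

Compute the expected value for each distribution:

X ~ Binomial(n=23, p=0.54):
E[X] = 12.4200

Y ~ Binomial(n=8, p=0.29):
E[Y] = 2.3200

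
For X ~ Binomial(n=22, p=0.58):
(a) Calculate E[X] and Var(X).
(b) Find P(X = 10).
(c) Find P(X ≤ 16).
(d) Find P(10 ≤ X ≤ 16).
(a) E[X] = 12.7600, Var(X) = 5.3592
(b) P(X = 10) = 0.083934
(c) P(X ≤ 16) = 0.950192
(d) P(10 ≤ X ≤ 16) = 0.869764

We have X ~ Binomial(n=22, p=0.58).

(a) Moments:
E[X] = 12.7600
Var(X) = 5.3592
σ = √Var(X) = 2.3150

(b) Point probability using PMF:
P(X = 10) = 0.083934

(c) Cumulative probability using CDF:
P(X ≤ 16) = F(16) = 0.950192

(d) Range probability:
P(10 ≤ X ≤ 16) = P(X ≤ 16) - P(X ≤ 9)
                   = F(16) - F(9)
                   = 0.950192 - 0.080428
                   = 0.869764

This means approximately 87.0% of outcomes fall in the interval [10, 16].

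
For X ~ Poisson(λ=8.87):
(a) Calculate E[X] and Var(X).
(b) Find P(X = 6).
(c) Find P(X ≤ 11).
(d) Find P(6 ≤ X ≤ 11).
(a) E[X] = 8.8700, Var(X) = 8.8700
(b) P(X = 6) = 0.095064
(c) P(X ≤ 11) = 0.815436
(d) P(6 ≤ X ≤ 11) = 0.691620

We have X ~ Poisson(λ=8.87).

(a) Moments:
E[X] = 8.8700
Var(X) = 8.8700
σ = √Var(X) = 2.9783

(b) Point probability using PMF:
P(X = 6) = 0.095064

(c) Cumulative probability using CDF:
P(X ≤ 11) = F(11) = 0.815436

(d) Range probability:
P(6 ≤ X ≤ 11) = P(X ≤ 11) - P(X ≤ 5)
                   = F(11) - F(5)
                   = 0.815436 - 0.123816
                   = 0.691620

This means approximately 69.2% of outcomes fall in the interval [6, 11].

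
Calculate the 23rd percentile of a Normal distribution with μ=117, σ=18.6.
103.2574

We have X ~ Normal(μ=117, σ=18.6).

We want to find x such that P(X ≤ x) = 0.23.

This is the 23rd percentile, which means 23% of values fall below this point.

Using the inverse CDF (quantile function):
x = F⁻¹(0.23) = 103.2574

Verification: P(X ≤ 103.2574) = 0.23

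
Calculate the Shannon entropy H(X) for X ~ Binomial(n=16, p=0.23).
1.9279 nats

We have X ~ Binomial(n=16, p=0.23).

The Shannon entropy measures the uncertainty or information content of the distribution.

For a Binomial distribution with n=16, p=0.23:
H(X) = 1.9279 nats

(In bits, this would be 2.7814 bits.)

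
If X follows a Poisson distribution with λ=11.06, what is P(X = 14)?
0.073938

We have X ~ Poisson(λ=11.06).

For a Poisson distribution, the PMF gives us the probability of each outcome.

Using the PMF formula:
P(X = 14) = 0.073938

Rounded to 4 decimal places: 0.0739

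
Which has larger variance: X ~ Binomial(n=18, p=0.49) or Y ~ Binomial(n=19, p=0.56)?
Y has larger variance (4.6816 > 4.4982)

Compute the variance for each distribution:

X ~ Binomial(n=18, p=0.49):
Var(X) = 4.4982

Y ~ Binomial(n=19, p=0.56):
Var(Y) = 4.6816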